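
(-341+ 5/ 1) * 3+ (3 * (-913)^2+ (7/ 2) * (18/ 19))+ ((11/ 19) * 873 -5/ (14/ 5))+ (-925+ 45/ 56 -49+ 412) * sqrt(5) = 665054783/ 266 -31427 * sqrt(5)/ 56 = 2498951.08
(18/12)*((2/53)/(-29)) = -3/1537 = -0.00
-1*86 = -86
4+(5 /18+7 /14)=43 /9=4.78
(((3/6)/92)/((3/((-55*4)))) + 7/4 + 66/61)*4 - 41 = -31.27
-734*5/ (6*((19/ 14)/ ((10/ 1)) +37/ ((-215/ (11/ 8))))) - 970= 3711550/ 729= 5091.29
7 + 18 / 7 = 67 / 7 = 9.57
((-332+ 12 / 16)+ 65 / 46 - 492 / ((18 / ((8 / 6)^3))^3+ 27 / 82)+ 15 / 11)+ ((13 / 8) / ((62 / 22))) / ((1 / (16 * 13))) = -117347571893179 / 559702675620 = -209.66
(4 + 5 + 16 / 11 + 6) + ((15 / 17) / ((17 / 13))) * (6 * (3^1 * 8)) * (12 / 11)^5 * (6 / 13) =3990718789 / 46543739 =85.74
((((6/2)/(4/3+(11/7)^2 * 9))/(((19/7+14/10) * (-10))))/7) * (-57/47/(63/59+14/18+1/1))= 1483083/7869819872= 0.00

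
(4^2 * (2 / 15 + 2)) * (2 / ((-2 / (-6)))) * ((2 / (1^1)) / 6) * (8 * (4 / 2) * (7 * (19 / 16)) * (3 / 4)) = 34048 / 5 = 6809.60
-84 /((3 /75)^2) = -52500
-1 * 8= -8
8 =8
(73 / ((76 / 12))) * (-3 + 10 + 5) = 2628 / 19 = 138.32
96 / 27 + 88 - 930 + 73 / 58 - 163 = -522097 / 522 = -1000.19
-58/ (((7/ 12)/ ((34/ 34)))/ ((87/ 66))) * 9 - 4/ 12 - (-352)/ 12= -88595/ 77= -1150.58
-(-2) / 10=1 / 5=0.20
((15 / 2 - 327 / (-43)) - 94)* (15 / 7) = -101775 / 602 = -169.06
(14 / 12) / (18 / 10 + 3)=35 / 144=0.24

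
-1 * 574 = -574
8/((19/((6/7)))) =48/133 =0.36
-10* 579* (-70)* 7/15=189140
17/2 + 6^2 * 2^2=305/2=152.50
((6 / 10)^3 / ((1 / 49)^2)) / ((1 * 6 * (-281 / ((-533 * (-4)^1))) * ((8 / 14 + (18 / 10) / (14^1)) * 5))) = -6581484 / 35125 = -187.37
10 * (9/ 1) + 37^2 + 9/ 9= 1460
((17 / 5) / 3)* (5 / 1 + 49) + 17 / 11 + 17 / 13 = 45798 / 715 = 64.05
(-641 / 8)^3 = -263374721 / 512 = -514403.75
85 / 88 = 0.97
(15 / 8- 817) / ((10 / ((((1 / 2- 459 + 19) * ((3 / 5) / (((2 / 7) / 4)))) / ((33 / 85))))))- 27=682079361 / 880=775090.18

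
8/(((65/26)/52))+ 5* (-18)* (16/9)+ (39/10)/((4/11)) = 137/8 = 17.12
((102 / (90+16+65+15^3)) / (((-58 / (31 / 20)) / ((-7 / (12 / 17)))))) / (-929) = -62713 / 7642622880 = -0.00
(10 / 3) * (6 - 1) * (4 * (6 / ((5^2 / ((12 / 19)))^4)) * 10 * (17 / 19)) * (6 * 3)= 203046912 / 7737809375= 0.03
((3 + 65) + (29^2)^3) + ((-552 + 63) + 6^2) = 594822936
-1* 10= -10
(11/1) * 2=22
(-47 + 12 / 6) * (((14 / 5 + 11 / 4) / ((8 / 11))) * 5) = -54945 / 32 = -1717.03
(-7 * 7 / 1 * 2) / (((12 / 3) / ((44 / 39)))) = -1078 / 39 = -27.64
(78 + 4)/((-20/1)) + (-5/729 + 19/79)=-2226671/575910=-3.87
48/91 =0.53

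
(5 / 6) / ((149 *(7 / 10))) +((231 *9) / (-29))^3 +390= -28087240502716 / 76313181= -368052.28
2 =2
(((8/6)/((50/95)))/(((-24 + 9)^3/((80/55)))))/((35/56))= -4864/2784375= -0.00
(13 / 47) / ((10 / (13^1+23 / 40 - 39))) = -13221 / 18800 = -0.70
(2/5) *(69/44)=69/110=0.63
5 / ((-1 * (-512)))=5 / 512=0.01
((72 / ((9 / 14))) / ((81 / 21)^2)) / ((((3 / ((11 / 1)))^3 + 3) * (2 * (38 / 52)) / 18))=30.70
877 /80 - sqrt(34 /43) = 877 /80 - sqrt(1462) /43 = 10.07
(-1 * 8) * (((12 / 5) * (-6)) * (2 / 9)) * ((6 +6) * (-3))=-4608 / 5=-921.60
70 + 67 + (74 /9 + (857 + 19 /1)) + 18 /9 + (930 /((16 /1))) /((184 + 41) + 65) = 1023.42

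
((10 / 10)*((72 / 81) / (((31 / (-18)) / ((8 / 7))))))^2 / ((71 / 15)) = 245760 / 3343319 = 0.07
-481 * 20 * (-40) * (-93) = -35786400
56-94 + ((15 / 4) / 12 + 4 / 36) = -5411 / 144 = -37.58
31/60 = 0.52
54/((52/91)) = 189/2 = 94.50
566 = 566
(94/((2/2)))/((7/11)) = 1034/7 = 147.71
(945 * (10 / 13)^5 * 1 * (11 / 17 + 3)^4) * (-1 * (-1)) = 1396363752000000 / 31010762653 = 45028.36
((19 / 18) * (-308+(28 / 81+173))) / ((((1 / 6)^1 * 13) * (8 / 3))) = -15941 / 648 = -24.60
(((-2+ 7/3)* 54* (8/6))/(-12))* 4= -8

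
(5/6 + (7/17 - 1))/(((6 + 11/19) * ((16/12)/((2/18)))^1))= 19/6120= 0.00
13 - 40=-27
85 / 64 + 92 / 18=3709 / 576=6.44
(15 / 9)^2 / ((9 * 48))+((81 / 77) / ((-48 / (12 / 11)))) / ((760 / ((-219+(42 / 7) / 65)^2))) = -3968109360953 / 2643564924000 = -1.50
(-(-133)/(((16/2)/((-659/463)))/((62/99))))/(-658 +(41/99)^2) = 0.02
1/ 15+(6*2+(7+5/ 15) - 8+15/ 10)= 129/ 10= 12.90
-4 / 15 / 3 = -4 / 45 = -0.09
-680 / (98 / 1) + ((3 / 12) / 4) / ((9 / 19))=-48029 / 7056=-6.81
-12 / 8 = -3 / 2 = -1.50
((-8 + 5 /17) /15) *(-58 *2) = 15196 /255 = 59.59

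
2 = 2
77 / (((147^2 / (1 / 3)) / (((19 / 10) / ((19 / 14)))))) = 11 / 6615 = 0.00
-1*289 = -289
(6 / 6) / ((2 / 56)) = 28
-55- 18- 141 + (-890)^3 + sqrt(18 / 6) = -704969214 + sqrt(3) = -704969212.27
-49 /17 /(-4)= 49 /68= 0.72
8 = 8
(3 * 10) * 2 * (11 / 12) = 55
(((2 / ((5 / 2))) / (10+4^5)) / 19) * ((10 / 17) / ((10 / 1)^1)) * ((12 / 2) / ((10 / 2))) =0.00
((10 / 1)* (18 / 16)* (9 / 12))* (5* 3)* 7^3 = 694575 / 16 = 43410.94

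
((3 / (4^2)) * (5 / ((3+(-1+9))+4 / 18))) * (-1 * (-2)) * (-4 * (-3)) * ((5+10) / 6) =2025 / 404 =5.01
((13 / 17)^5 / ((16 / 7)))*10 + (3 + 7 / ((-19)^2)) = 17072440095 / 4100547016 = 4.16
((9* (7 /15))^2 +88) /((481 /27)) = 71307 /12025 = 5.93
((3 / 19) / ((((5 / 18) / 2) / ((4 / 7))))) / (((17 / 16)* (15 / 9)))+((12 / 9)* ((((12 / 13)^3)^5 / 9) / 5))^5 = 910723242423938661394336392592432104001030241110190917495706838353429743992306256043847936 / 2482572881466778970221813741427494867105443254055753497735321967957327778011016577513678125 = 0.37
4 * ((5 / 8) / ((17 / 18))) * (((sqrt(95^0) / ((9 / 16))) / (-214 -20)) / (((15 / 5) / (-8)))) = 320 / 5967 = 0.05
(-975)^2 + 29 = 950654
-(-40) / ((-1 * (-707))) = 40 / 707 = 0.06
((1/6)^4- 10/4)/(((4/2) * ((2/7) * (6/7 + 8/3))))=-158711/127872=-1.24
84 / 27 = 28 / 9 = 3.11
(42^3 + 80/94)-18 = 3481330/47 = 74070.85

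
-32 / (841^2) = -32 / 707281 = -0.00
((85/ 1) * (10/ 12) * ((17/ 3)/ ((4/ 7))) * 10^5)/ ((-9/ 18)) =-1264375000/ 9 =-140486111.11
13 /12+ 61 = 745 /12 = 62.08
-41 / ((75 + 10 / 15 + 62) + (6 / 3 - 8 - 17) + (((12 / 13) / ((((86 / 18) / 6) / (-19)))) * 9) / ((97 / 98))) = 6669429 / 13924840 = 0.48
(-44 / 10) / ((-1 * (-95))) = -22 / 475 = -0.05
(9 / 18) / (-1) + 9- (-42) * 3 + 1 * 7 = 283 / 2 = 141.50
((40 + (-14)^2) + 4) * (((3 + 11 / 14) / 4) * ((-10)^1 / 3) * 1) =-757.14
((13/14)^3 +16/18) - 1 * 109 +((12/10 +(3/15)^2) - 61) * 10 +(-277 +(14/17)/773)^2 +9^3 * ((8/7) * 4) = 1692129541054170857/21323252585880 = 79356.07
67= 67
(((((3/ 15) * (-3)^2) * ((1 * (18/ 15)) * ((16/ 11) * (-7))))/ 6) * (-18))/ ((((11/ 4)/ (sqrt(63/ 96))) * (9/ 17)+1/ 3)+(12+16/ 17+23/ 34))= 18434703168/ 3833301725 - 33312384 * sqrt(42)/ 348481975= 4.19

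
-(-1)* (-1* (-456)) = 456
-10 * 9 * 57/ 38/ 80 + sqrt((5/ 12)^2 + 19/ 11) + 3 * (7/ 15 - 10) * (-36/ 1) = sqrt(33121)/ 132 + 82233/ 80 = 1029.29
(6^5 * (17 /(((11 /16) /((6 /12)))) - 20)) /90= -36288 /55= -659.78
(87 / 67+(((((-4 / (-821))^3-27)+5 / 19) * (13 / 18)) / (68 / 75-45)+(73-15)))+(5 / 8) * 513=21266684857587364321 / 55911779101009704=380.36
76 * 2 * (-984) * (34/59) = -86191.73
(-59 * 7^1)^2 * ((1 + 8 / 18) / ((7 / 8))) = 2534168 / 9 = 281574.22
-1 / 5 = -0.20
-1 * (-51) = 51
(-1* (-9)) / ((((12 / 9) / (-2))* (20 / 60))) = -81 / 2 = -40.50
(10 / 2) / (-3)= -5 / 3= -1.67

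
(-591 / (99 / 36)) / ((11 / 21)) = -49644 / 121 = -410.28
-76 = -76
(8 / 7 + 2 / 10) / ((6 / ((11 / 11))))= 47 / 210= 0.22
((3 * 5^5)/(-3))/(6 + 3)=-3125/9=-347.22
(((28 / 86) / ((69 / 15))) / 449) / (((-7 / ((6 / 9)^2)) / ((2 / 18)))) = -0.00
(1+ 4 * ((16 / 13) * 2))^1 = 141 / 13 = 10.85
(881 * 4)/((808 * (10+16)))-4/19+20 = 1991491/99788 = 19.96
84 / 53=1.58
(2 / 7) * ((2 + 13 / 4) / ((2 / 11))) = 33 / 4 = 8.25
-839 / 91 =-9.22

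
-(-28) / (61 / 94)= 2632 / 61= 43.15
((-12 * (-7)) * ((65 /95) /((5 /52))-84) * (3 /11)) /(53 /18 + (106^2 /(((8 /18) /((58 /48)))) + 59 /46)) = -277095168 /4806456695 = -0.06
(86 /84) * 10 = 10.24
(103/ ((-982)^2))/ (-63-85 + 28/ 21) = -0.00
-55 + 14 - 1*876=-917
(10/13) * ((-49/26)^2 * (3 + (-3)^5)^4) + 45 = 19914854498865/2197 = 9064567364.07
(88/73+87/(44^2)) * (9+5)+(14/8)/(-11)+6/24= 17.60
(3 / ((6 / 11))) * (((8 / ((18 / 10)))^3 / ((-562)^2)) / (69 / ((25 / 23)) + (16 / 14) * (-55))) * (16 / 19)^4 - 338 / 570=-2419290332354197 / 4088378297283705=-0.59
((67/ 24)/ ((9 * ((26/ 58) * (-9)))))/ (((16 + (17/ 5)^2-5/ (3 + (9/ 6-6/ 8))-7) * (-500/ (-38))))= -36917/ 121474080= -0.00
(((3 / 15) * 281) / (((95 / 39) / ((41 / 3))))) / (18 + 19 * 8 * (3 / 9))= 4.59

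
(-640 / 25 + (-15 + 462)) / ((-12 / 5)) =-2107 / 12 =-175.58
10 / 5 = 2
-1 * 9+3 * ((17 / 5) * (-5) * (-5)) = 246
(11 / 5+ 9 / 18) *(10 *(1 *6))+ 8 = 170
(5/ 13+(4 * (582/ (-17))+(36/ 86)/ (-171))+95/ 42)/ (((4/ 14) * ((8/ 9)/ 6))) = -9165850695/ 2888912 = -3172.77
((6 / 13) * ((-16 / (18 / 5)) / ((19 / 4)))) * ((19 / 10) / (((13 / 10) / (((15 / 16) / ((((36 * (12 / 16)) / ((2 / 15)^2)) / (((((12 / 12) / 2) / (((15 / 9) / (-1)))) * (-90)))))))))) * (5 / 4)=-20 / 1521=-0.01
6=6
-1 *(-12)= 12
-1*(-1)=1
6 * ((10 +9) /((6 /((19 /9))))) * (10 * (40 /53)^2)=5776000 /25281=228.47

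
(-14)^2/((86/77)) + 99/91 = 690943/3913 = 176.58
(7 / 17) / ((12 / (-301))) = -2107 / 204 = -10.33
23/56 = 0.41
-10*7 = -70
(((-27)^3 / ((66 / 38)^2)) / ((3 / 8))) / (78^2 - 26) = -1052676 / 366509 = -2.87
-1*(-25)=25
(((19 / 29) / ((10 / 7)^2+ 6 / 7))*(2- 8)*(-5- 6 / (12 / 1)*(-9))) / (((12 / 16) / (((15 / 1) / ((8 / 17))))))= 28.83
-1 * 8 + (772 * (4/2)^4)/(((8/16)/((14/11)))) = 345768/11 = 31433.45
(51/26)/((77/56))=204/143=1.43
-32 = -32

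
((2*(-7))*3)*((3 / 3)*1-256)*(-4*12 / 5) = -102816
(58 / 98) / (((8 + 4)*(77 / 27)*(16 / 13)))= 3393 / 241472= 0.01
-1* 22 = -22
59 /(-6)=-59 /6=-9.83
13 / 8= 1.62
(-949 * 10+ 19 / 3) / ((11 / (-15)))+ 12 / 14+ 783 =13716.13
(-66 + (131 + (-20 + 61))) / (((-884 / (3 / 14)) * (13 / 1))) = -0.00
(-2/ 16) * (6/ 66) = -1/ 88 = -0.01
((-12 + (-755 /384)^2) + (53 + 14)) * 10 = 43400525 /73728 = 588.66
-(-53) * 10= 530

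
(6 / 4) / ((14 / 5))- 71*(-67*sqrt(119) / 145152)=4757*sqrt(119) / 145152+15 / 28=0.89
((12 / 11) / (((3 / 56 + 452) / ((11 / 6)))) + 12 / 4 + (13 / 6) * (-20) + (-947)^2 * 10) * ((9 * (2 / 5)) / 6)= 681078532271 / 126575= 5380829.80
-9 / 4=-2.25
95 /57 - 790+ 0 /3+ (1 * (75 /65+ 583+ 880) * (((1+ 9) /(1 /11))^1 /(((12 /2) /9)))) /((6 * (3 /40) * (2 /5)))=17437585 /13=1341352.69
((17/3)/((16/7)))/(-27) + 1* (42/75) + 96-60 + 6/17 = 20281073/550800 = 36.82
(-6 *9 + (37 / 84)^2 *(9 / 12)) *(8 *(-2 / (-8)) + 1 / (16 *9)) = -146425607 / 1354752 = -108.08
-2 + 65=63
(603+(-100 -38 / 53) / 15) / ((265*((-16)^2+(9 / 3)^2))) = 474047 / 55828875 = 0.01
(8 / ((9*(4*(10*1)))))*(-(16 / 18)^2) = -64 / 3645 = -0.02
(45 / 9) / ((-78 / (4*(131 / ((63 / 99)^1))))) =-14410 / 273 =-52.78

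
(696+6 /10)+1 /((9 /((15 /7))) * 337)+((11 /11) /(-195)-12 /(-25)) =534430419 /766675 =697.08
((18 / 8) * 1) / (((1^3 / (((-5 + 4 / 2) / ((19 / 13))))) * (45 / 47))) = -1833 / 380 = -4.82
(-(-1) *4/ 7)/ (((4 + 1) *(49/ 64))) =256/ 1715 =0.15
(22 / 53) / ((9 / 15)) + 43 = 6947 / 159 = 43.69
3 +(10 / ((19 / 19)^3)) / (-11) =23 / 11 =2.09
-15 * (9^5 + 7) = -885840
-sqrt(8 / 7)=-2*sqrt(14) / 7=-1.07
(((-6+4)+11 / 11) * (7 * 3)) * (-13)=273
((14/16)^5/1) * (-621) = -10437147/32768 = -318.52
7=7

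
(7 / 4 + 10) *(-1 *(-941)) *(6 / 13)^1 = 132681 / 26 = 5103.12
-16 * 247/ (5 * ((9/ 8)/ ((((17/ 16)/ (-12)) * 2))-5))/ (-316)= -0.22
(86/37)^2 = 7396/1369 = 5.40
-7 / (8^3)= -7 / 512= -0.01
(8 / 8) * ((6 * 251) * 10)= 15060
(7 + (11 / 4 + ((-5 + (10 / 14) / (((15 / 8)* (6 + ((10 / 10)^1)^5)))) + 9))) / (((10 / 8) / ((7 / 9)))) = 8.59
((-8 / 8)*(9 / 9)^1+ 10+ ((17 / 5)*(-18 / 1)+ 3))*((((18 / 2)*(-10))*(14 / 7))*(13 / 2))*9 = 518076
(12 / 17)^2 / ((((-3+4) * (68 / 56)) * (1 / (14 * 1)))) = 28224 / 4913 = 5.74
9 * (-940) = -8460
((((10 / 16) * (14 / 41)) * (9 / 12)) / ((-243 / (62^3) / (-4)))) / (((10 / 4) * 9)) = 834148 / 29889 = 27.91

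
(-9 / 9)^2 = 1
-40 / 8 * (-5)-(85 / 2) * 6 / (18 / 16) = -605 / 3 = -201.67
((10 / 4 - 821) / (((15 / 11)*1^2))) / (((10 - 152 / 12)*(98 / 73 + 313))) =1314511 / 1835760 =0.72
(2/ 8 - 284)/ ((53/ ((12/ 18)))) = -1135/ 318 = -3.57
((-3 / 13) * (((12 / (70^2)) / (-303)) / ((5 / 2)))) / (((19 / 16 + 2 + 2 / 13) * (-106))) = -48 / 22787051875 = -0.00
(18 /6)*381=1143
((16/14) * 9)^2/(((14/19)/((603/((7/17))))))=504841248/2401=210262.91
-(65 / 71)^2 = -4225 / 5041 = -0.84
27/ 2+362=751/ 2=375.50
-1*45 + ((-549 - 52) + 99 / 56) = -36077 / 56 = -644.23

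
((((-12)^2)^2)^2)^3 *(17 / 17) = 79496847203390844133441536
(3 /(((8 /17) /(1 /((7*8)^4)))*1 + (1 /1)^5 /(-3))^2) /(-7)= -0.00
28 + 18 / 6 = 31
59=59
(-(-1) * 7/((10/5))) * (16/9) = 56/9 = 6.22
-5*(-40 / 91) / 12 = 50 / 273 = 0.18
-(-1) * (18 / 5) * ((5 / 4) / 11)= 9 / 22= 0.41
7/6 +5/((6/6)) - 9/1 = -17/6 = -2.83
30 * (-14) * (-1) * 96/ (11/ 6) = 241920/ 11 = 21992.73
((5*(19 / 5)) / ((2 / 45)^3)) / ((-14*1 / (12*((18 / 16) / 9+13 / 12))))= -50209875 / 224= -224151.23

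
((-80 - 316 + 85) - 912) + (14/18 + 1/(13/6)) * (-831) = -87862/39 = -2252.87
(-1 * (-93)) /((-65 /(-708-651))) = 126387 /65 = 1944.42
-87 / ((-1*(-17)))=-87 / 17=-5.12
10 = 10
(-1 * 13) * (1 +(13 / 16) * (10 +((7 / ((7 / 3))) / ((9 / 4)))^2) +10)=-19253 / 72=-267.40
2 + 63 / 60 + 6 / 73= 4573 / 1460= 3.13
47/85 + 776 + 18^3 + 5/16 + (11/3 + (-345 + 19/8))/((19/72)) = 137582283/25840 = 5324.39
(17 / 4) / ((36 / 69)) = 391 / 48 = 8.15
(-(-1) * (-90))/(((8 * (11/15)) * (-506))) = 675/22264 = 0.03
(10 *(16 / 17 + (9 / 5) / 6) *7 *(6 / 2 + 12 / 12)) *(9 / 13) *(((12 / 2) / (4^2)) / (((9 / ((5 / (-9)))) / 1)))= -7385 / 1326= -5.57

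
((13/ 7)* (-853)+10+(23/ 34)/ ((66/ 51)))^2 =2476280.31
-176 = -176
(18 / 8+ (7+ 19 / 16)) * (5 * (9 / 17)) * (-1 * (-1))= 7515 / 272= 27.63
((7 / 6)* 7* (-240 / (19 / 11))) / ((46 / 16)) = -172480 / 437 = -394.69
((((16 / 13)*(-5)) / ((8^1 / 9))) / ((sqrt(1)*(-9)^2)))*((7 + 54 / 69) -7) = -20 / 299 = -0.07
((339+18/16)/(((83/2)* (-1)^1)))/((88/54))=-73467/14608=-5.03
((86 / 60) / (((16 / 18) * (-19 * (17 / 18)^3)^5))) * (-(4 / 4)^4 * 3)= 163184369911048525824 / 35438214277102016876157535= 0.00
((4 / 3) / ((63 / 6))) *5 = 40 / 63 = 0.63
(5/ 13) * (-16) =-80/ 13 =-6.15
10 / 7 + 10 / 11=180 / 77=2.34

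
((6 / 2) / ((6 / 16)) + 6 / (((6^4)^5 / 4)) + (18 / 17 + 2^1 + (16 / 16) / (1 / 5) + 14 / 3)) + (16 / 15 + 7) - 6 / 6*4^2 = 165644289326186581 / 12948894475223040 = 12.79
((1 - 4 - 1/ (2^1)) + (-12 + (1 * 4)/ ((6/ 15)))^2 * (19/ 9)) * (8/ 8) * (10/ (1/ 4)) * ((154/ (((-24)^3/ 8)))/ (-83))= 34265/ 161352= 0.21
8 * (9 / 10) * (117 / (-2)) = -421.20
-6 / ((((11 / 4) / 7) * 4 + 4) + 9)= -7 / 17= -0.41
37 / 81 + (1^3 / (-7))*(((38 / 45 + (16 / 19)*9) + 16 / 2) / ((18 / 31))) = -27578 / 7695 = -3.58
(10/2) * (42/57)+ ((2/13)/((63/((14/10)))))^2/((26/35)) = 62285216/16905915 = 3.68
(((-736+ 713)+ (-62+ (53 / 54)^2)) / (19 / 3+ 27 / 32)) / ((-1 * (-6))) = -980204 / 502281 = -1.95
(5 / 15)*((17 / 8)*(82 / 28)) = 697 / 336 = 2.07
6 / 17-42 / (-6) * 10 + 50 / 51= 214 / 3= 71.33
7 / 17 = 0.41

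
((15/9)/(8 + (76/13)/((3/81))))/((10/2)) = 13/6468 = 0.00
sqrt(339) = 18.41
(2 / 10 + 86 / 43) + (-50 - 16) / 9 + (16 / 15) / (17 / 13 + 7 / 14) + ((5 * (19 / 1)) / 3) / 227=-704756 / 160035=-4.40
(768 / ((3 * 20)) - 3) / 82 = 0.12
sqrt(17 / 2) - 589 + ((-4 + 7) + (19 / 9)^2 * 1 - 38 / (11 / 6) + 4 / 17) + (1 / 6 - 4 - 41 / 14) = -64550147 / 106029 + sqrt(34) / 2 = -605.88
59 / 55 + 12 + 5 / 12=13.49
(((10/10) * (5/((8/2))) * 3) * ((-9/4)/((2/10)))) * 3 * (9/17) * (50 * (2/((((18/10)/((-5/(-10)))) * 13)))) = -253125/1768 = -143.17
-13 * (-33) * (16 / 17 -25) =-175461 / 17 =-10321.24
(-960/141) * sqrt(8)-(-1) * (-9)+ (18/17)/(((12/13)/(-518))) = -10254/17-640 * sqrt(2)/47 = -622.43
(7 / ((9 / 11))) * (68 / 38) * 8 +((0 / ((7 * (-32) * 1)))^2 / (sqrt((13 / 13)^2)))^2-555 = -73961 / 171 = -432.52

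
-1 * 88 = -88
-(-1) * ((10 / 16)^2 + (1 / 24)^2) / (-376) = -0.00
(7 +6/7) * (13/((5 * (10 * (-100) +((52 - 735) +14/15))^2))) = 32175/4456223527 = 0.00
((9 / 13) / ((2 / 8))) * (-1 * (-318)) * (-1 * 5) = -57240 / 13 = -4403.08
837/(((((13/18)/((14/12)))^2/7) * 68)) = 2583819/11492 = 224.84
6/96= 1/16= 0.06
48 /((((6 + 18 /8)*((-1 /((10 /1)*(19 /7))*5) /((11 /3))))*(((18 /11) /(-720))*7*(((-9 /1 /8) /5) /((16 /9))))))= -684851200 /11907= -57516.69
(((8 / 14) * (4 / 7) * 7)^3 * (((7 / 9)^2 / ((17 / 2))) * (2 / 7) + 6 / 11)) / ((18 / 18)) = 35102720 / 5195421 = 6.76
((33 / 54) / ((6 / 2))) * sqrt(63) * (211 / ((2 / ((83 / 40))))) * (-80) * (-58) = 5586647 * sqrt(7) / 9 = 1642319.85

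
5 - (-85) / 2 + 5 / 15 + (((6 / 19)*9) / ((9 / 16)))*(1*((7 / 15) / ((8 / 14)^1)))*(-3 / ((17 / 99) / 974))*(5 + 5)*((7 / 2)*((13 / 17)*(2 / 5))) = -123821618207 / 164730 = -751664.05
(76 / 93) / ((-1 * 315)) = -76 / 29295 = -0.00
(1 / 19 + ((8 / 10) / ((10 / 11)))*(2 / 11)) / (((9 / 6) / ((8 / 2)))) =808 / 1425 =0.57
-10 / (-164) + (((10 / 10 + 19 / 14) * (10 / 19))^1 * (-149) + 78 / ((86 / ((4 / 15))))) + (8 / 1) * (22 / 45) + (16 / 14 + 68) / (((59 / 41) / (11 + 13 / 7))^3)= 73043096672279048677 / 1486608520640670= 49134.05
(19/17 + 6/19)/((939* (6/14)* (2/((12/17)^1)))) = 6482/5156049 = 0.00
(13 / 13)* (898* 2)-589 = 1207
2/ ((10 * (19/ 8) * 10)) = 4/ 475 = 0.01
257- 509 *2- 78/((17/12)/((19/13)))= -14305/17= -841.47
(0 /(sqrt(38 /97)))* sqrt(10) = 0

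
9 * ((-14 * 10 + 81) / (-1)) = 531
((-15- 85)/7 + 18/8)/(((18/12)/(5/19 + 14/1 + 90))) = -95371/114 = -836.59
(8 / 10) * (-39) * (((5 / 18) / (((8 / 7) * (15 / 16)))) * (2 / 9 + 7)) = -4732 / 81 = -58.42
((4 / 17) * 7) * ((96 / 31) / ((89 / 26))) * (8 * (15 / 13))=645120 / 46903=13.75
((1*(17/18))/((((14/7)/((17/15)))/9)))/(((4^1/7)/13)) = 26299/240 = 109.58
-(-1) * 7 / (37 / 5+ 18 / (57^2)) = 12635 / 13367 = 0.95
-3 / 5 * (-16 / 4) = 12 / 5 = 2.40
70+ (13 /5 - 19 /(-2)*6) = 648 /5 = 129.60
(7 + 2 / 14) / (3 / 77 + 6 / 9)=1650 / 163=10.12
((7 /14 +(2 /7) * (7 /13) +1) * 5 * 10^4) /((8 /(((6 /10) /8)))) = 775.24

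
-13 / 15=-0.87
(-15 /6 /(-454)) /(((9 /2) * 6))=5 /24516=0.00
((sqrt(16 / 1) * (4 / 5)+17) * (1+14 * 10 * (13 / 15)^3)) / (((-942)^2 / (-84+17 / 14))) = -7280016269 / 41927949000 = -0.17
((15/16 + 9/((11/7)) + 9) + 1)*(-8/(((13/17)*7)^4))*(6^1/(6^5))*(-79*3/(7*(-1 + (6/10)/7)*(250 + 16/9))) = -13823143105/750138285152256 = -0.00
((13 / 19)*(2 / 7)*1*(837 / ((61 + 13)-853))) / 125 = -0.00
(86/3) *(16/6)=688/9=76.44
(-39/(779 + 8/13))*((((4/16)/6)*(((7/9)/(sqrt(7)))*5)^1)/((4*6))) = -169*sqrt(7)/3502656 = -0.00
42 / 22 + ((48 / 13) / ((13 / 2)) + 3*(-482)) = -1443.52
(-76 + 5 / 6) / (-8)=451 / 48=9.40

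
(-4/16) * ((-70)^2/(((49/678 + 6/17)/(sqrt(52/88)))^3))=-468934238370150 * sqrt(286)/1095711262217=-7237.67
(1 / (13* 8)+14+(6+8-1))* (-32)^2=359552 / 13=27657.85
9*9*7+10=577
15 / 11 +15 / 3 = 70 / 11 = 6.36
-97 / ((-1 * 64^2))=97 / 4096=0.02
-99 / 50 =-1.98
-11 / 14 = -0.79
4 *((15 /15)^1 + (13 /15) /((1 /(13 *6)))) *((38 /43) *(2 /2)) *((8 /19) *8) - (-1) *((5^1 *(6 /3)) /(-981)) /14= 1205953997 /1476405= 816.82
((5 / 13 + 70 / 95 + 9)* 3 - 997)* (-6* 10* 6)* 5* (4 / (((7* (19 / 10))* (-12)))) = -1432554000 / 32851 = -43607.62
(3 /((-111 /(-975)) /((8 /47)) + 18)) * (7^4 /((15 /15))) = 385.83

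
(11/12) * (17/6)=187/72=2.60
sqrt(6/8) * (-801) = -801 * sqrt(3)/2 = -693.69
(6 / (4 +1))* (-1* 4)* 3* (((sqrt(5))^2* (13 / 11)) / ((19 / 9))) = -8424 / 209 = -40.31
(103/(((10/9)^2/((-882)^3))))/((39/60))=-5724373980024/65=-88067292000.37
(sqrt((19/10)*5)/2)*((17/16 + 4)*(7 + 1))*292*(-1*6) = -17739*sqrt(38) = -109350.54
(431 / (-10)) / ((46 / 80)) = -1724 / 23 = -74.96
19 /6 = 3.17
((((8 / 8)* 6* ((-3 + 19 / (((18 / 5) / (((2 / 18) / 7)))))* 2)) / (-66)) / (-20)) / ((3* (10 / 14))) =-3307 / 267300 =-0.01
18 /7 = 2.57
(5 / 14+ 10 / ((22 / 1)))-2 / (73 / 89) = -1.63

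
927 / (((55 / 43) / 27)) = 1076247 / 55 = 19568.13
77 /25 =3.08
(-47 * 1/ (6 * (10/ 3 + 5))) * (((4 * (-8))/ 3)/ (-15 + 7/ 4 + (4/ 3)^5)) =-243648/ 219575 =-1.11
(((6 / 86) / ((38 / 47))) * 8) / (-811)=-564 / 662587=-0.00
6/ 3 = 2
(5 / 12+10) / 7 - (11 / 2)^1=-337 / 84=-4.01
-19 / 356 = -0.05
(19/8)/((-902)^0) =19/8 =2.38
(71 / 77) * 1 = 71 / 77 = 0.92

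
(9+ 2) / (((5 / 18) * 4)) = 99 / 10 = 9.90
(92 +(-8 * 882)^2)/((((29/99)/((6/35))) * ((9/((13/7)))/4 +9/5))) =56956588832/5887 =9674976.87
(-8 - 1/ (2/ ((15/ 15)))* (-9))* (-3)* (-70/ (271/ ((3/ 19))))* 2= -4410/ 5149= -0.86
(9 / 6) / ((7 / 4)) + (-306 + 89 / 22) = -46369 / 154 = -301.10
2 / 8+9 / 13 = 49 / 52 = 0.94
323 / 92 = 3.51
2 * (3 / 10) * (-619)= -1857 / 5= -371.40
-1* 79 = -79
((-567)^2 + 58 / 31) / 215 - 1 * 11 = 9892902 / 6665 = 1484.31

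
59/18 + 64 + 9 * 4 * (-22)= -13045/18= -724.72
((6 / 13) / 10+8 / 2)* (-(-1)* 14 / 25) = 3682 / 1625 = 2.27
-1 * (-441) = 441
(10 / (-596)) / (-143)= 5 / 42614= 0.00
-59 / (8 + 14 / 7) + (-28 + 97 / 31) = -30.77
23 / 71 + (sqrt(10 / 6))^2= 424 / 213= 1.99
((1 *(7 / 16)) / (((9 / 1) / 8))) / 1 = 7 / 18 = 0.39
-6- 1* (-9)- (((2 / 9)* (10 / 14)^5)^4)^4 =225343277643478303143554040796517746979240016717966284724939883061319727500882859523 / 75114425881159434381186487269126724833803351327323544811165670655856575833627619841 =3.00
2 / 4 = 0.50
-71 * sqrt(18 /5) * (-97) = 20661 * sqrt(10) /5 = 13067.16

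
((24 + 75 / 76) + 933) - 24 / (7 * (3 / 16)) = 499921 / 532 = 939.70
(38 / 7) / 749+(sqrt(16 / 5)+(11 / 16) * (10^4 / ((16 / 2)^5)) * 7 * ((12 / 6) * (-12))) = -756802477 / 21475328+4 * sqrt(5) / 5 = -33.45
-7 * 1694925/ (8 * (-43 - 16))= 11864475/ 472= 25136.60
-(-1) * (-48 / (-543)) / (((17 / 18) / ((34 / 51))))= 192 / 3077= 0.06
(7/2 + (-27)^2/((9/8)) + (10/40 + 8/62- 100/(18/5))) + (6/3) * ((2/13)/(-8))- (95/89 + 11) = 790215775/1291212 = 612.00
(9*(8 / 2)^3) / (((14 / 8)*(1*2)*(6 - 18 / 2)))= -384 / 7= -54.86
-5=-5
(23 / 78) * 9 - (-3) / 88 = 2.69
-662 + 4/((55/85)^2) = -78946/121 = -652.45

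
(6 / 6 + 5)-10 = -4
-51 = -51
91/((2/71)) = 6461/2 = 3230.50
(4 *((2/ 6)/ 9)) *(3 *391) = 1564/ 9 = 173.78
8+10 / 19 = 162 / 19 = 8.53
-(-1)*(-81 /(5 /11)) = -891 /5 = -178.20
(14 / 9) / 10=7 / 45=0.16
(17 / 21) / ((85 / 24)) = 0.23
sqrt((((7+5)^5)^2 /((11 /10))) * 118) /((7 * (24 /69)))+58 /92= 29 /46+1430784 * sqrt(3245) /77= 1058500.24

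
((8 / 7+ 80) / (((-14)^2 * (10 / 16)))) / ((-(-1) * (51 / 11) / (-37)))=-462352 / 87465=-5.29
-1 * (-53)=53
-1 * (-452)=452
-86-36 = -122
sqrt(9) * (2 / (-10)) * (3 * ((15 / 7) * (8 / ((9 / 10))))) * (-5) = 1200 / 7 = 171.43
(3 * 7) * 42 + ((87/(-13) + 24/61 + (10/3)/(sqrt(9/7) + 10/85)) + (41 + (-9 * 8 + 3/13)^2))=2890 * sqrt(7)/2573 + 482799694199/79575171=6070.19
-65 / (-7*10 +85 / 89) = 1157 / 1229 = 0.94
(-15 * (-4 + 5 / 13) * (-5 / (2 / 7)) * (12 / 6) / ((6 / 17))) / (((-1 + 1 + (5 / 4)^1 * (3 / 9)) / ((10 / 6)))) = -279650 / 13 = -21511.54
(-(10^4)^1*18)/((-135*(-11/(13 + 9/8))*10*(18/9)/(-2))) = 5650/33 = 171.21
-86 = -86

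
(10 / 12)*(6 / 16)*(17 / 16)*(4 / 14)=0.09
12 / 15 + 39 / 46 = 379 / 230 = 1.65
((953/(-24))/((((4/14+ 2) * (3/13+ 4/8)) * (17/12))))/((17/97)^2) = -546.33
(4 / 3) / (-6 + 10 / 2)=-4 / 3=-1.33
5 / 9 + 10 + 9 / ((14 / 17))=2707 / 126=21.48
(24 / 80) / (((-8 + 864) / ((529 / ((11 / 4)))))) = 1587 / 23540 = 0.07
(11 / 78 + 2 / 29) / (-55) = -95 / 24882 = -0.00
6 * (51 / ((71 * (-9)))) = -34 / 71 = -0.48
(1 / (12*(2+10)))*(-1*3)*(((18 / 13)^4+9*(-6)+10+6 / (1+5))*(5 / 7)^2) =28078675 / 67175472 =0.42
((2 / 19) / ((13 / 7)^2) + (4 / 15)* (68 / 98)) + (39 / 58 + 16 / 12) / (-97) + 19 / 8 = 136489606679 / 53111352840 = 2.57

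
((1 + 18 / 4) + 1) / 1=13 / 2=6.50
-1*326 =-326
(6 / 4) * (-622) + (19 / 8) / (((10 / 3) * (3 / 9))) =-74469 / 80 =-930.86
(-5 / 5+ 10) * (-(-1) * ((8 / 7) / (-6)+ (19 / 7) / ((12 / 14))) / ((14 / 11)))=4125 / 196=21.05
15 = 15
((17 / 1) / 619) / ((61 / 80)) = 1360 / 37759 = 0.04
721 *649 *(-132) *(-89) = 5497229892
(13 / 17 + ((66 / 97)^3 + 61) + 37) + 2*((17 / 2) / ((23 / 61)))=51446616494 / 356855143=144.17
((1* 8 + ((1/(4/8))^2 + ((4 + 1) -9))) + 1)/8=9/8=1.12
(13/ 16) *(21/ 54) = 91/ 288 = 0.32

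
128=128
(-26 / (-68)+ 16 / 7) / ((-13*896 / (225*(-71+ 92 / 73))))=727376625 / 202372352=3.59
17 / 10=1.70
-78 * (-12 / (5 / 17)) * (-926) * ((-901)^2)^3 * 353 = -2782653995481232152250457136 / 5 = -556530799096246430450091400.00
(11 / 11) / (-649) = -1 / 649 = -0.00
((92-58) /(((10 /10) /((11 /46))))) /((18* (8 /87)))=5423 /1104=4.91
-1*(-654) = 654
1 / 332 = 0.00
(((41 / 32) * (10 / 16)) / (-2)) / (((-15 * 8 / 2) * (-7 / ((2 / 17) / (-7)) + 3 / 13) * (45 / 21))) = 3731 / 499276800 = 0.00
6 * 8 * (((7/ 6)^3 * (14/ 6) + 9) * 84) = 461048/ 9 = 51227.56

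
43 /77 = 0.56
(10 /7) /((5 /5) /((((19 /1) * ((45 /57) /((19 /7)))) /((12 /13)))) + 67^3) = 650 /136847241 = 0.00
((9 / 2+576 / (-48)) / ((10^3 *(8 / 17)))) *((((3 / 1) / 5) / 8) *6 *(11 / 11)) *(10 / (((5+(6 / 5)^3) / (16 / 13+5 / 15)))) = -46665 / 2798848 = -0.02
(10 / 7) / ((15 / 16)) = 32 / 21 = 1.52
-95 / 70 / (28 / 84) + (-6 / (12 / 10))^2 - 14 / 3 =683 / 42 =16.26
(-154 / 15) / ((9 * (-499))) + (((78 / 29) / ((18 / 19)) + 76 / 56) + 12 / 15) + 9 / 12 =314445647 / 54700380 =5.75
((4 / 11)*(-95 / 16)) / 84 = -95 / 3696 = -0.03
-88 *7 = -616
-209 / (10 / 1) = -209 / 10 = -20.90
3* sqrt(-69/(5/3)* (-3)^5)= 81* sqrt(345)/5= 300.90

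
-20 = -20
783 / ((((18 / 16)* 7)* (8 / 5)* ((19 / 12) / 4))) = 20880 / 133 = 156.99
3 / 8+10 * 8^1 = 643 / 8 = 80.38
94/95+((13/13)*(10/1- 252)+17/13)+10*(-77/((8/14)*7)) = -1067541/2470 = -432.20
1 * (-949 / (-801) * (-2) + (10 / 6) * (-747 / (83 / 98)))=-1179368 / 801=-1472.37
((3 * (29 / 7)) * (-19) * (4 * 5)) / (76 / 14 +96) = -3306 / 71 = -46.56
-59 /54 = -1.09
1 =1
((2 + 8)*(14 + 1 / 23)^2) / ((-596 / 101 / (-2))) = 52686145 / 78821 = 668.43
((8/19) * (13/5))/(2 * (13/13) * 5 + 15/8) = 0.09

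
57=57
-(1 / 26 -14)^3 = 47832147 / 17576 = 2721.45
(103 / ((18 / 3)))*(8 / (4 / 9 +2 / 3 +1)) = 1236 / 19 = 65.05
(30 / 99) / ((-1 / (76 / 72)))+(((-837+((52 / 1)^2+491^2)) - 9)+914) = 72424246 / 297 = 243852.68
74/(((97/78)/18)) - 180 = 891.09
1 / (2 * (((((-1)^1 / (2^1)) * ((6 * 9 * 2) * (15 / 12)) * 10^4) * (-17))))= 1 / 22950000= 0.00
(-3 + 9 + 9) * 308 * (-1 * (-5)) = 23100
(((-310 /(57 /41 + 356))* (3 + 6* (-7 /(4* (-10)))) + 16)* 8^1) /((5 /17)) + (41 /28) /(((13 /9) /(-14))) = 123991195 /380978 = 325.46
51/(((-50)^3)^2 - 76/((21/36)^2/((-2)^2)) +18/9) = 833/255208318774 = 0.00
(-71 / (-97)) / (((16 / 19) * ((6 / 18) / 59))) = 238773 / 1552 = 153.85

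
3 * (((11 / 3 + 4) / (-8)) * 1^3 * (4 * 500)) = -5750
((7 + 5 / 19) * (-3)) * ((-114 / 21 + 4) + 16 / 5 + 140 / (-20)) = 75762 / 665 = 113.93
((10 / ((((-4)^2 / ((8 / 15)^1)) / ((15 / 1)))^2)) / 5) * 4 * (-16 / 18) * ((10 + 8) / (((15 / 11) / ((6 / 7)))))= -704 / 35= -20.11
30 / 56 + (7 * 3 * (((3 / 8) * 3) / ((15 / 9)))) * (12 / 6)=1011 / 35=28.89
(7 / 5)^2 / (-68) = -49 / 1700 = -0.03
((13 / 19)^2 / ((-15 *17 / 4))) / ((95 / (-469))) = 317044 / 8745225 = 0.04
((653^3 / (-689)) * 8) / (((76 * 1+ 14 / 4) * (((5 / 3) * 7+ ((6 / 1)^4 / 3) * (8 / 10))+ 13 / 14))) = -311858486240 / 2746845257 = -113.53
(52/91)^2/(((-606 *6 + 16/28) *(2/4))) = -4/22267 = -0.00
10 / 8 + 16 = 69 / 4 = 17.25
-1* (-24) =24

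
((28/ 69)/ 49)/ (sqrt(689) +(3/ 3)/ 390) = -520/ 16872300739 +202800 * sqrt(689)/ 16872300739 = 0.00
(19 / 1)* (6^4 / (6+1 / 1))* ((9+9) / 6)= 73872 / 7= 10553.14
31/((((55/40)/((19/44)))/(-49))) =-57722/121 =-477.04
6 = 6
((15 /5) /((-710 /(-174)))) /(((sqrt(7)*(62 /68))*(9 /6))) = 5916*sqrt(7) /77035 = 0.20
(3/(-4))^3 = -0.42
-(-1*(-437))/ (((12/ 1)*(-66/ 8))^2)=-437/ 9801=-0.04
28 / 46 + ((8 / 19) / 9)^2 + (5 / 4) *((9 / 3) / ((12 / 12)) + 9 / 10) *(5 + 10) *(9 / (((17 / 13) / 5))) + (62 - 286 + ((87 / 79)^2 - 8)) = 2286.18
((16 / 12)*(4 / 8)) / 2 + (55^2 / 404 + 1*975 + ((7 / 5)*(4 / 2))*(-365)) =-47485 / 1212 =-39.18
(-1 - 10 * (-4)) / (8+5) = 3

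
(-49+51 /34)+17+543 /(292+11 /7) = -39251 /1370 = -28.65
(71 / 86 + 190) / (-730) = -16411 / 62780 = -0.26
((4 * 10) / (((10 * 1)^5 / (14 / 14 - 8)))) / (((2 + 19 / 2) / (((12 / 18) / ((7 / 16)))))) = -16 / 43125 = -0.00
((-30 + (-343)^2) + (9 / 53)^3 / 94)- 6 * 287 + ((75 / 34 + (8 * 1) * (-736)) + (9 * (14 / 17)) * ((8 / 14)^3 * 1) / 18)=641220940636400 / 5828683427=110011.28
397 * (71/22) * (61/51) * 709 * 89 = 108496301107/1122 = 96699020.59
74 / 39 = 1.90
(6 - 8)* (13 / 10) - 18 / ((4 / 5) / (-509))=114499 / 10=11449.90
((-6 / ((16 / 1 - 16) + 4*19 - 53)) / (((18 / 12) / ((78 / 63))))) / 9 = -104 / 4347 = -0.02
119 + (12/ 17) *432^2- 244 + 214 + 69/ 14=131828.52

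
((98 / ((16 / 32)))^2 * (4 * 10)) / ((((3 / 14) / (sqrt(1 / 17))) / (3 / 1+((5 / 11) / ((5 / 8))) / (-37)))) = 26095220480 * sqrt(17) / 20757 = 5183473.06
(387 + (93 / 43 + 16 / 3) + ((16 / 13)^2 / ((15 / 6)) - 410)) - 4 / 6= -15.56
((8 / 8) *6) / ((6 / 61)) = 61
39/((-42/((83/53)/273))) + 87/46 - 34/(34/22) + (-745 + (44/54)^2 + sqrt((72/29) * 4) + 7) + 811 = 12 * sqrt(58)/29 + 2331771475/43543899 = 56.70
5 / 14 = 0.36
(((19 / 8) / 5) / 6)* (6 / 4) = 19 / 160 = 0.12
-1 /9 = -0.11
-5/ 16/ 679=-0.00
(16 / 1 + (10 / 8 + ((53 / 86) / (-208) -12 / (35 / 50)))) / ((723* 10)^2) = 2609 / 1309080689280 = 0.00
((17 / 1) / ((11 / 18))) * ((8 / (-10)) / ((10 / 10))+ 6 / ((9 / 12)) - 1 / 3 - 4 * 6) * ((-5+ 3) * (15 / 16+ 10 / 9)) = 257771 / 132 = 1952.81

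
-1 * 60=-60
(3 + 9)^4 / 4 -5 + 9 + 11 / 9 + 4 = 46739 / 9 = 5193.22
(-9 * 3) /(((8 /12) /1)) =-81 /2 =-40.50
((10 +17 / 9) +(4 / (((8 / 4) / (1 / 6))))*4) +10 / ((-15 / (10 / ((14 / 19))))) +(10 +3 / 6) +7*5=6259 / 126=49.67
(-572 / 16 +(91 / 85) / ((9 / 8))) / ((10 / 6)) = -106483 / 5100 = -20.88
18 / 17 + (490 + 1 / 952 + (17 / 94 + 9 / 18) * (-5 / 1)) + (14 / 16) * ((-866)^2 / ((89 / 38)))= 1117679989535 / 3982216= 280667.85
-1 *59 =-59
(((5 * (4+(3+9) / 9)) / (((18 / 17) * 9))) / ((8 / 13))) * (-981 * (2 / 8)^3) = -120445 / 1728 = -69.70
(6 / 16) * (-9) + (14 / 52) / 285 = -100007 / 29640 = -3.37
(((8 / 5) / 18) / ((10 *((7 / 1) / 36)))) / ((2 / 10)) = 8 / 35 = 0.23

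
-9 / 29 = -0.31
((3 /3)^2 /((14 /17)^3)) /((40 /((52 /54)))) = 63869 /1481760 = 0.04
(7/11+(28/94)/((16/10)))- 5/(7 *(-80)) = 48145/57904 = 0.83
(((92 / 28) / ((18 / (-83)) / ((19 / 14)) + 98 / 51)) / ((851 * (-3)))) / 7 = -26809 / 256891222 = -0.00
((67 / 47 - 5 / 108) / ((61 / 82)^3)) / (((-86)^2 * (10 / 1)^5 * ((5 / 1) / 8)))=482515921 / 66572988220125000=0.00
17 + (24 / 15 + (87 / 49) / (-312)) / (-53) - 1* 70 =-53.03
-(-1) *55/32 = 55/32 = 1.72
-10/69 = -0.14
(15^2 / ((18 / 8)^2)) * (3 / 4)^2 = 25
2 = 2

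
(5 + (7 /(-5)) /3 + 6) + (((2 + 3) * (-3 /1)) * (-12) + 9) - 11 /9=8924 /45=198.31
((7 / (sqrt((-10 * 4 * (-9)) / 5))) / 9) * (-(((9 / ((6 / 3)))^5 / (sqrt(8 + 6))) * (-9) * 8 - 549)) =sqrt(2) * (3416 + 59049 * sqrt(14)) / 96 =3305.09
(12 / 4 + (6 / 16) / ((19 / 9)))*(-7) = -3381 / 152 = -22.24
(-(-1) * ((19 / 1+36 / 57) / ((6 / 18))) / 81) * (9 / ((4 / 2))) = 373 / 114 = 3.27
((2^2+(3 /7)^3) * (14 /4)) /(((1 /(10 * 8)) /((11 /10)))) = 61556 /49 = 1256.24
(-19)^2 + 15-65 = 311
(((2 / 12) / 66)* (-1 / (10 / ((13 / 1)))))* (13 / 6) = -169 / 23760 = -0.01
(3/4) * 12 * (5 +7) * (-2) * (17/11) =-3672/11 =-333.82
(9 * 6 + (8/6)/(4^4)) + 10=12289/192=64.01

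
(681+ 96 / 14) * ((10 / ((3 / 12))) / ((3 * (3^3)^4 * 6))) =10700 / 3720087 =0.00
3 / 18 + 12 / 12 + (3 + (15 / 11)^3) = 53525 / 7986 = 6.70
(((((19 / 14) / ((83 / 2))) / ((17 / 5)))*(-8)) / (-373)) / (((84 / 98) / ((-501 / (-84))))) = 15865 / 11052363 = 0.00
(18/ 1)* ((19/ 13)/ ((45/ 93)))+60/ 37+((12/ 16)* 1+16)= 699767/ 9620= 72.74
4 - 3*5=-11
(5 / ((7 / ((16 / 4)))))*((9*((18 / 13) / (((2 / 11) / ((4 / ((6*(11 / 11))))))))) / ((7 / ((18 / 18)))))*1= 11880 / 637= 18.65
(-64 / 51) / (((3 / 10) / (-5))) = 3200 / 153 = 20.92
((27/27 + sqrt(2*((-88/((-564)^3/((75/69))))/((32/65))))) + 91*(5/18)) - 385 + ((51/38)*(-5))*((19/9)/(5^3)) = -80738/225 + 5*sqrt(4637490)/7316208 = -358.83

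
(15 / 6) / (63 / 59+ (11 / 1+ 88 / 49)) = 2891 / 16032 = 0.18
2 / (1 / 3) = 6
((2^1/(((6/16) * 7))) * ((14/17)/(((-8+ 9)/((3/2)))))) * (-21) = -336/17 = -19.76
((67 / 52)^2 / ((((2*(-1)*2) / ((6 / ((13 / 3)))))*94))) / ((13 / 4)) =-40401 / 21477872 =-0.00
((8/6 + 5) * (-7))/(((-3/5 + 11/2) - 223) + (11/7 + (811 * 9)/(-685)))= 255094/1307217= 0.20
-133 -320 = -453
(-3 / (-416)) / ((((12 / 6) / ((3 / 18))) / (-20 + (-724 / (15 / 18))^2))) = 4717459 / 10400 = 453.60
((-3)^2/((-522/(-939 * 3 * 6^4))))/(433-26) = 1825416/11803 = 154.66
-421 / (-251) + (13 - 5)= 2429 / 251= 9.68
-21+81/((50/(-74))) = -3522/25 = -140.88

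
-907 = -907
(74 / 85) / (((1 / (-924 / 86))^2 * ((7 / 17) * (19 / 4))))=9025632 / 175655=51.38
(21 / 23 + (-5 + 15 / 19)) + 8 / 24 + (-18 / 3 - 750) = -995002 / 1311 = -758.96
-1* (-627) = 627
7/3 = 2.33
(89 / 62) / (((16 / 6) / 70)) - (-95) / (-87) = 789455 / 21576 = 36.59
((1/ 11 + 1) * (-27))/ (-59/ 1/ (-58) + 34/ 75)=-1409400/ 70367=-20.03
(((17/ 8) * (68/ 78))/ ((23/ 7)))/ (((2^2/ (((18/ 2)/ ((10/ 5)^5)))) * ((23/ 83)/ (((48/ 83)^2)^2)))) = 62923392/ 3932179199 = 0.02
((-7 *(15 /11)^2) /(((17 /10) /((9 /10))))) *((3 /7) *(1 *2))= -12150 /2057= -5.91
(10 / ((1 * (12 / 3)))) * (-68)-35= -205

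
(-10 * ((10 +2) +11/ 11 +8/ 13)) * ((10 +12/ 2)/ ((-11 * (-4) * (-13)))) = 7080/ 1859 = 3.81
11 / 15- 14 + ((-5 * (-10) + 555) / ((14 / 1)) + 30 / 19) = 125791 / 3990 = 31.53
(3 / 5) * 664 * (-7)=-13944 / 5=-2788.80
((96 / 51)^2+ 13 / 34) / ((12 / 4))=2269 / 1734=1.31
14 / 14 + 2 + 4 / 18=29 / 9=3.22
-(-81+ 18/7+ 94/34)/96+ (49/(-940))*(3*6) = -100763/671160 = -0.15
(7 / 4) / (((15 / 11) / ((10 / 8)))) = 77 / 48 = 1.60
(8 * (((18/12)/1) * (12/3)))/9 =16/3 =5.33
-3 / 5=-0.60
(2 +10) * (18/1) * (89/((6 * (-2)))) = -1602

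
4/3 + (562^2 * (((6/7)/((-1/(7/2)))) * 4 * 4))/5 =-45481516/15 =-3032101.07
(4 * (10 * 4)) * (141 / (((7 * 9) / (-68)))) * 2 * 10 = -10227200 / 21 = -487009.52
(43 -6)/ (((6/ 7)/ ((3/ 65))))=1.99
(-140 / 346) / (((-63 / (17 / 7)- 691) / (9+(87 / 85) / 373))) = 999012 / 196619863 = 0.01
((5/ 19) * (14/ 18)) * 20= 700/ 171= 4.09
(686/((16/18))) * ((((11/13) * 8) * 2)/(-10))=-67914/65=-1044.83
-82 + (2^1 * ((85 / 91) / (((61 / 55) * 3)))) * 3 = -445832 / 5551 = -80.32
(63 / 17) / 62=63 / 1054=0.06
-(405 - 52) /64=-353 /64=-5.52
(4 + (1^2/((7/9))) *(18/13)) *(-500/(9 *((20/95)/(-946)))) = 1181790500/819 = 1442967.64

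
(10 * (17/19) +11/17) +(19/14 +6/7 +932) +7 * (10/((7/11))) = 4765323/4522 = 1053.81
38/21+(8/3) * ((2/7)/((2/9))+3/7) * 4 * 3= 170/3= 56.67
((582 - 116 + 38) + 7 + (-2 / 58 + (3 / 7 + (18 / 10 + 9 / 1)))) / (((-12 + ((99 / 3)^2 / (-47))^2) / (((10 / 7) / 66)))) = 0.02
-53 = -53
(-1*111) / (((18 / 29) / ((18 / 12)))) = -1073 / 4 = -268.25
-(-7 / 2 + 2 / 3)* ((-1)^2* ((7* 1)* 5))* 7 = 4165 / 6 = 694.17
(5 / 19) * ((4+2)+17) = 115 / 19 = 6.05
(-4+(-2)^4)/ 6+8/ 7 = 22/ 7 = 3.14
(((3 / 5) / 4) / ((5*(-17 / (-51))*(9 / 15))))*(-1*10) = -1.50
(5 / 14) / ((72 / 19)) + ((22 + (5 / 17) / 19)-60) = -37.89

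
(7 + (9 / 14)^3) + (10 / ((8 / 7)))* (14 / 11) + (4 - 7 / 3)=1817261 / 90552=20.07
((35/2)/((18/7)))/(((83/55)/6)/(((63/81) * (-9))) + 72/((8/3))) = 94325/373722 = 0.25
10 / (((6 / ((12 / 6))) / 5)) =50 / 3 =16.67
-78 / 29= -2.69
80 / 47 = 1.70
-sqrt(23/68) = -sqrt(391)/34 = -0.58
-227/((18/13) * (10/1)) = -16.39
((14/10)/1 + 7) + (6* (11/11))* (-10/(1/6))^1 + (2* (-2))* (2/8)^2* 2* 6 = -1773/5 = -354.60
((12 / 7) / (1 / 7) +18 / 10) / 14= 69 / 70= 0.99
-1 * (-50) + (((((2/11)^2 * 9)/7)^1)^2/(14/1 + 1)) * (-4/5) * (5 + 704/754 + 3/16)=338075003566/6761579825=50.00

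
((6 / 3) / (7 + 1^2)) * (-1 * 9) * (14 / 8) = -63 / 16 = -3.94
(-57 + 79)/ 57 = 22/ 57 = 0.39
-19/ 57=-1/ 3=-0.33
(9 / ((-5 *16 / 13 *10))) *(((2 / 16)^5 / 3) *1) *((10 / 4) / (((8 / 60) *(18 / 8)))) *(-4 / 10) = 13 / 2621440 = 0.00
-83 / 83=-1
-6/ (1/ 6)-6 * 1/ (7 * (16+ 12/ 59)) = -120633/ 3346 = -36.05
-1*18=-18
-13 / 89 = -0.15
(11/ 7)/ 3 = 0.52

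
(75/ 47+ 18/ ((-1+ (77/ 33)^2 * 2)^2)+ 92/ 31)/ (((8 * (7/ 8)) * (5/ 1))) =10958207/ 80786279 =0.14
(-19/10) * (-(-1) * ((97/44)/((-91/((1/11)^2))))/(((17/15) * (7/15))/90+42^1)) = 3732075/412111295596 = 0.00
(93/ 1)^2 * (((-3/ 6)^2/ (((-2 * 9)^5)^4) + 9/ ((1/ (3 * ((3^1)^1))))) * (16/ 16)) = 700569.00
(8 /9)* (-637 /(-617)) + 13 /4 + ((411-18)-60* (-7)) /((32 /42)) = 95176661 /88848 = 1071.23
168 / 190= 84 / 95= 0.88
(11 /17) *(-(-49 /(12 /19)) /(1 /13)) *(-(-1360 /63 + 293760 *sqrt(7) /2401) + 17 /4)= 7284277 /432- 3912480 *sqrt(7) /49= -194392.31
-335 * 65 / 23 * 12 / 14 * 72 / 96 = -195975 / 322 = -608.62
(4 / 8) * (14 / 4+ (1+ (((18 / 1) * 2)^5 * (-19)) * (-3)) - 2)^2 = 47515435155989876761 / 8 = 5939429394498734595.12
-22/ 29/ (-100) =11/ 1450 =0.01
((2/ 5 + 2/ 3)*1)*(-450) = -480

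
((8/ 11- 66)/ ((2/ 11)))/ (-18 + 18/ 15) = 1795/ 84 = 21.37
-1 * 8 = -8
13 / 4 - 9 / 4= 1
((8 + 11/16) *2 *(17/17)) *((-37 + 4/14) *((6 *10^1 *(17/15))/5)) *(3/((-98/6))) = 5465619/3430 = 1593.47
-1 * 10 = -10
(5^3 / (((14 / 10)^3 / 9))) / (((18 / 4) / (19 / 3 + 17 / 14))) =4953125 / 7203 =687.65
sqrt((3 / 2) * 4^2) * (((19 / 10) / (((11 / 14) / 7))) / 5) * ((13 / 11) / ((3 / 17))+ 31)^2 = 2881512032 * sqrt(6) / 299475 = 23568.69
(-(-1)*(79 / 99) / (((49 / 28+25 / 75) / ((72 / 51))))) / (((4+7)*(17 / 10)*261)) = 5056 / 45634545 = 0.00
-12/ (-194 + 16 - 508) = 0.02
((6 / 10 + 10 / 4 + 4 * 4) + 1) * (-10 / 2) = -201 / 2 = -100.50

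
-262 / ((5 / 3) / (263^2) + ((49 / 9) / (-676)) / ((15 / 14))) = 826919545140 / 23648917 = 34966.49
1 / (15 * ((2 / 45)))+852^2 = 1451811 / 2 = 725905.50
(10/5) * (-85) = -170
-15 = -15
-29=-29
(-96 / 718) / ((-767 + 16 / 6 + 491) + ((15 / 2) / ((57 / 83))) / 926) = 0.00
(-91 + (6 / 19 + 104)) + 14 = 519 / 19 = 27.32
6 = 6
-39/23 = -1.70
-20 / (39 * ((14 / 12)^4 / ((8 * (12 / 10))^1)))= -82944 / 31213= -2.66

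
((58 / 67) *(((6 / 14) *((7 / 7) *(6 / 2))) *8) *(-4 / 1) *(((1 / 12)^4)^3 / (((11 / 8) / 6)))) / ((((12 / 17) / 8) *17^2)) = -29 / 42424520269824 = -0.00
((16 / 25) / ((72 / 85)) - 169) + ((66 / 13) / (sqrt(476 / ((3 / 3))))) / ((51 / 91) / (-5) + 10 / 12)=-7571 / 45 + 90 * sqrt(119) / 3043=-167.92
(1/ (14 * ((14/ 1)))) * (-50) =-25/ 98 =-0.26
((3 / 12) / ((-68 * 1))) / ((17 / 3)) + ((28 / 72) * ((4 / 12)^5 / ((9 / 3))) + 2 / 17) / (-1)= -3605051 / 30338064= -0.12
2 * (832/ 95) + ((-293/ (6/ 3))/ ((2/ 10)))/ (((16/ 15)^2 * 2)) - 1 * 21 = -31653319/ 97280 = -325.38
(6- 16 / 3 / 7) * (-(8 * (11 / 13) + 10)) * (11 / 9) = -107.36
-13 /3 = -4.33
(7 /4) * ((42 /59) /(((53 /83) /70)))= 427035 /3127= 136.56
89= 89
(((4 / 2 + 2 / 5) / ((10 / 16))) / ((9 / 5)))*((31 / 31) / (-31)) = -32 / 465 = -0.07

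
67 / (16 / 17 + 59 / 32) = 36448 / 1515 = 24.06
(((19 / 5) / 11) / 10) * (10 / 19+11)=219 / 550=0.40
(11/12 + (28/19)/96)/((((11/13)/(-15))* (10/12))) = -16575/836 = -19.83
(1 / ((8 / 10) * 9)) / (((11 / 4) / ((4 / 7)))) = 20 / 693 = 0.03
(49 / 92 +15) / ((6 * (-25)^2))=1429 / 345000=0.00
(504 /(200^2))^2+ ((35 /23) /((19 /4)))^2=490757955961 /4774225000000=0.10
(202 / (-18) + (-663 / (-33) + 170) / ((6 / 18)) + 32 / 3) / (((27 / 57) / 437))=468305806 / 891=525595.74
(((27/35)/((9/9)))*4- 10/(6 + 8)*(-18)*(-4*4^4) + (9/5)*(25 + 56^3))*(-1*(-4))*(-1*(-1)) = 42418764/35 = 1211964.69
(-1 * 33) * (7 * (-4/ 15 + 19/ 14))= -2519/ 10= -251.90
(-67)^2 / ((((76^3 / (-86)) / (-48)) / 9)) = 5211729 / 13718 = 379.92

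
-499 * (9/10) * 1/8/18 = -499/160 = -3.12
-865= -865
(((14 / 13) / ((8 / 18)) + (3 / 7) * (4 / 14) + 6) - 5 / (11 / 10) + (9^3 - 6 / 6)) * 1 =10258249 / 14014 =732.00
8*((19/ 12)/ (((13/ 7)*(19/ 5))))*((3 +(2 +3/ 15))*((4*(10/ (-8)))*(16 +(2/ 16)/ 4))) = -5985/ 8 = -748.12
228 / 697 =0.33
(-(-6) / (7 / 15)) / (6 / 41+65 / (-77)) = -40590 / 2203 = -18.42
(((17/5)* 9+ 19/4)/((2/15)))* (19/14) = 5757/16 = 359.81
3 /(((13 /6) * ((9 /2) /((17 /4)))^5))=1419857 /1364688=1.04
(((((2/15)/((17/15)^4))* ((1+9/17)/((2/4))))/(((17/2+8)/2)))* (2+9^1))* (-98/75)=-611520/1419857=-0.43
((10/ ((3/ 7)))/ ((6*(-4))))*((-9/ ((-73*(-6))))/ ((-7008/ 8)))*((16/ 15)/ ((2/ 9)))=-7/ 63948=-0.00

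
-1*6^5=-7776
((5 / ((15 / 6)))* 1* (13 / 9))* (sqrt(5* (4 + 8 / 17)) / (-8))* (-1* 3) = 13* sqrt(1615) / 102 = 5.12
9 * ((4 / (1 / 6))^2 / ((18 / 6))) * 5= 8640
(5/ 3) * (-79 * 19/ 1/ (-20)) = 1501/ 12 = 125.08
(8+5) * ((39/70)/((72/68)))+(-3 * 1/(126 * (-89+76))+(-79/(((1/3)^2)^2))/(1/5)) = -8316921/260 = -31988.16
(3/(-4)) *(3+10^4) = -30009/4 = -7502.25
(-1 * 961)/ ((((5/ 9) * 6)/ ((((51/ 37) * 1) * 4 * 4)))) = -1176264/ 185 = -6358.18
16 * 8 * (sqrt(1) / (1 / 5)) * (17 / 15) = 2176 / 3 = 725.33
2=2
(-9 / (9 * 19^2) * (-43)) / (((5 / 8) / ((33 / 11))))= 1032 / 1805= 0.57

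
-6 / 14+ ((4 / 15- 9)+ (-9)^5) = -6201107 / 105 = -59058.16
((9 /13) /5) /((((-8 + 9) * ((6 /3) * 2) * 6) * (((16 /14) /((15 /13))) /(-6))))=-189 /5408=-0.03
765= 765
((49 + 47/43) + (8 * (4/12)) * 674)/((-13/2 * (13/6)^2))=-5719632/94471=-60.54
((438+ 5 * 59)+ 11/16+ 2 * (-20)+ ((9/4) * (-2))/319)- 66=3203645/5104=627.67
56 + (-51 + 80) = 85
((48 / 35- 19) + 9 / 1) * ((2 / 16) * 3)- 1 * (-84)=11307 / 140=80.76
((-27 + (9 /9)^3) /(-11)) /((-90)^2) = 13 /44550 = 0.00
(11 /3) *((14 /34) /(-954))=-77 /48654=-0.00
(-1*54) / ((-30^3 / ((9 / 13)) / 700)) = 63 / 65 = 0.97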